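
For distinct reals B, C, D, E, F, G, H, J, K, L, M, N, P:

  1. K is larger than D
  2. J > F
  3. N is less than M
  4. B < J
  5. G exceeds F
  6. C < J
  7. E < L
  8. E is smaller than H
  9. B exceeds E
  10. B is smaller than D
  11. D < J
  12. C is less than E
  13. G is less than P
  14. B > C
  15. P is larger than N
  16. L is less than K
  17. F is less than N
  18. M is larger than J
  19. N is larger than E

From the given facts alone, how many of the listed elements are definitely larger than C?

The elements the relations force above C are E, B, H, D, L, N, K, J, P, M — no chain reaches any other.
That is 10.

10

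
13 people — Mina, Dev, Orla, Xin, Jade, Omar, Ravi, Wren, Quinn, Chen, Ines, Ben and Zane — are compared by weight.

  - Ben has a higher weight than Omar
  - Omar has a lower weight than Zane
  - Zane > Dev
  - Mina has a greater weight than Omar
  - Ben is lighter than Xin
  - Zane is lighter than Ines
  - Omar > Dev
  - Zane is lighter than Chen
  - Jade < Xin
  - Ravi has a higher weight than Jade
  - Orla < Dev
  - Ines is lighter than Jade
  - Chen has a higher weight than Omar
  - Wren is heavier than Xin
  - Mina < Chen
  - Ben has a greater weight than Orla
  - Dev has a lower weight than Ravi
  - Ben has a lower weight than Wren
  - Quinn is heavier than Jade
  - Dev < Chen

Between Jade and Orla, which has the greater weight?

Jade

Link the given pairs in sequence: Orla < Dev; Dev < Omar; Omar < Zane; Zane < Ines; Ines < Jade.
Chaining these gives Orla < Dev < Omar < Zane < Ines < Jade.
So Orla < Jade; Jade is the heavier of the two.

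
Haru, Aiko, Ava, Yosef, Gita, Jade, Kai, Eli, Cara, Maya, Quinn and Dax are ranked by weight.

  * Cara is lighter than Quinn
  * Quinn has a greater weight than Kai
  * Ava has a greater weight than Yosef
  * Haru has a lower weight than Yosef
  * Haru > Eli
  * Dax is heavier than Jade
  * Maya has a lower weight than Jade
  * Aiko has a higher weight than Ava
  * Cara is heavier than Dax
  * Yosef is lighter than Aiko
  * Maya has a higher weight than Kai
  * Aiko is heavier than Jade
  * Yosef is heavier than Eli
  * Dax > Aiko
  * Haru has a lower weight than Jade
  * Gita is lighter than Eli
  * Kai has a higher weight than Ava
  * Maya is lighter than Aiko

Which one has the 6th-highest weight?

Chaining the given pairs: Gita < Eli < Haru < Yosef < Ava < Kai < Maya < Jade < Aiko < Dax < Cara < Quinn.
The 6th largest is Maya.

Maya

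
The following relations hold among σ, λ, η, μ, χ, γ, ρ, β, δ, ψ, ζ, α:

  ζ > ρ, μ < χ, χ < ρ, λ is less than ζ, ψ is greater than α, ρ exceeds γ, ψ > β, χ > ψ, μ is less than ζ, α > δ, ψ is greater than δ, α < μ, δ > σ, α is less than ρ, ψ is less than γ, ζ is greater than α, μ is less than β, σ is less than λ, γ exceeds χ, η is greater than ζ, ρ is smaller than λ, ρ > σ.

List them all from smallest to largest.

Each adjacent pair is fixed by a given relation: σ < δ; δ < α; α < μ; μ < β; β < ψ; ψ < χ; χ < γ; γ < ρ; ρ < λ; λ < ζ; ζ < η. Chaining them end to end gives the full order.

σ < δ < α < μ < β < ψ < χ < γ < ρ < λ < ζ < η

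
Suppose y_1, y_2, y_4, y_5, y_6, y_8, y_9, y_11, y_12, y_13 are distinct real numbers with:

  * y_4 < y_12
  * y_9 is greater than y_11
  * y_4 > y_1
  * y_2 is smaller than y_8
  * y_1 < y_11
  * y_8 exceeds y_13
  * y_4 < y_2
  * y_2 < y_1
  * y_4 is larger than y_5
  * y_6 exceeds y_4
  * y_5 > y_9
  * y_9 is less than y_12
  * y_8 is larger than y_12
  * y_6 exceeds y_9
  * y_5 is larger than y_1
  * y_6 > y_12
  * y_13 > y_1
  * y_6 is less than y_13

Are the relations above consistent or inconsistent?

We have y_4 < y_2 stated directly, yet also y_2 < y_1 < y_11 < y_9 < y_5 < y_4 by chaining the others — so y_2 < y_4. Contradiction.

inconsistent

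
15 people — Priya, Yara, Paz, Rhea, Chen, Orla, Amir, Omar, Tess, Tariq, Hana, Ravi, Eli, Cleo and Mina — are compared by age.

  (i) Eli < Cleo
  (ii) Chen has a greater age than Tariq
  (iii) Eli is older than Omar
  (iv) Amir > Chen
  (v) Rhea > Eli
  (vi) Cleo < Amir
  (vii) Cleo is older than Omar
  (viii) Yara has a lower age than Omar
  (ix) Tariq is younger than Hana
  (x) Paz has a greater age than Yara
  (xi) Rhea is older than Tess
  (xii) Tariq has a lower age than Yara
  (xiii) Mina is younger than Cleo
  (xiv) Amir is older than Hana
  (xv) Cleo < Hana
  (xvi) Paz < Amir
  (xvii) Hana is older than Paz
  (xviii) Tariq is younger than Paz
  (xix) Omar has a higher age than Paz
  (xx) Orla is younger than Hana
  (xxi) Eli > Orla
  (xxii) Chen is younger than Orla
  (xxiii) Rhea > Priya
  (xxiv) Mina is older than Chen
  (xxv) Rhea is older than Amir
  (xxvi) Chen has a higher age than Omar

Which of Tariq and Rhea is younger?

Chaining the given relations: Tariq < Yara < Omar < Chen < Orla < Eli < Cleo < Hana < Amir < Rhea.
So Tariq < Rhea; Tariq is the younger of the two.

Tariq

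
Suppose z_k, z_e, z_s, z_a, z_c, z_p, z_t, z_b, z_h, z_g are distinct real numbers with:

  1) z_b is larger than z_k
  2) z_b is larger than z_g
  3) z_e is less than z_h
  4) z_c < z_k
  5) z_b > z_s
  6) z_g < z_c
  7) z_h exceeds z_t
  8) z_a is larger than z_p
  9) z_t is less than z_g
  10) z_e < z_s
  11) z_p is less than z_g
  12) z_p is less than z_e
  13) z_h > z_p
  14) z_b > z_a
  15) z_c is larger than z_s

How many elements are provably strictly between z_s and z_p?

1

The relations place z_p below z_s. An element lies strictly between them when it is forced above z_p and also forced below z_s.
Above z_p: {z_e, z_a, z_g, z_c, z_k, z_b, z_h}. Below z_s: {z_e}.
Intersection: {z_e} — 1.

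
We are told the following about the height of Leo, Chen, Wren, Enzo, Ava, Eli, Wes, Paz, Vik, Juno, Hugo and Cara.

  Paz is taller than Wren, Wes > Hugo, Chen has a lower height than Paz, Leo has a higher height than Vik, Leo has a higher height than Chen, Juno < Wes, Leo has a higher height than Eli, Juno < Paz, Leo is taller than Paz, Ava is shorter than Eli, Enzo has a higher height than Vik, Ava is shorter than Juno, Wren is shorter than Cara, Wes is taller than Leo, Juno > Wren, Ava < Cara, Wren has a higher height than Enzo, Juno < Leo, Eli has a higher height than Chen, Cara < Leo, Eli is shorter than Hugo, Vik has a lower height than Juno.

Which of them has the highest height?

Wes

Chaining downward from Wes: directly below it, Juno, Leo, Hugo; then Vik, Ava, Chen, Wren, Cara, Eli, Paz; then Enzo.
That covers every other element, and nothing is given above Wes, so Wes is the highest height.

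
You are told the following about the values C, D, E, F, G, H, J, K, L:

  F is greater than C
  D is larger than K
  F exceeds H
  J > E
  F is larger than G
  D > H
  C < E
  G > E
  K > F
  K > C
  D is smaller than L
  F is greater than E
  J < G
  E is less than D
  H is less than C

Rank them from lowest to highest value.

Nothing is placed below H, so it is least; from there H < C; C < E; E < J; J < G; G < F; F < K; K < D; D < L, each given directly.

H < C < E < J < G < F < K < D < L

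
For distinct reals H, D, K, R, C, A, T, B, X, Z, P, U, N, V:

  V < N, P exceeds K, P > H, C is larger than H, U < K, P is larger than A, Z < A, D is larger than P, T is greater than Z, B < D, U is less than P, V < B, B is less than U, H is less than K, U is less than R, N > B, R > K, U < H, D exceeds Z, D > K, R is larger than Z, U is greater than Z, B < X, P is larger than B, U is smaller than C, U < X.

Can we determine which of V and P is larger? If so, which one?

The relevant relations are V < B; B < U; U < H; H < K; K < P.
Chaining these gives V < B < U < H < K < P.
So P is larger.

P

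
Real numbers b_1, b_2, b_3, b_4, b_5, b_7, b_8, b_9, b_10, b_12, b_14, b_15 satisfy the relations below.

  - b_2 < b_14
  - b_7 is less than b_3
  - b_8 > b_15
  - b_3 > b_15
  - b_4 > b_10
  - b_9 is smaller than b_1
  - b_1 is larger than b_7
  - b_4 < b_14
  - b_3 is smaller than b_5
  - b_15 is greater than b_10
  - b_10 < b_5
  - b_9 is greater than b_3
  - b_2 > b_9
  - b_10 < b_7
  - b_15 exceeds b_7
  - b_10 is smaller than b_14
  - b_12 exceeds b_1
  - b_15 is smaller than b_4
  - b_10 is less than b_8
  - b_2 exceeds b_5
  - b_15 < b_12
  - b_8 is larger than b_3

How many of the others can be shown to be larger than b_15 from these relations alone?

9

The elements the relations force above b_15 are b_3, b_4, b_9, b_1, b_5, b_2, b_12, b_8, b_14 — no chain reaches any other.
That is 9.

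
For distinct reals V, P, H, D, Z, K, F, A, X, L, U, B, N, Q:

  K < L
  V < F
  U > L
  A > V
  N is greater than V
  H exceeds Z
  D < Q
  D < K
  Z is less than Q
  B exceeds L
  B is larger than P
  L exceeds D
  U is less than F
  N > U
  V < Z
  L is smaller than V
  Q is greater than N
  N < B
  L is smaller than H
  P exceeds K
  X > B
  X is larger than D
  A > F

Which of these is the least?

K is not least since D < K; L is not least since D < L; V is not least since L < V; U is not least since L < U; N is not least since U < N; P is not least since K < P; B is not least since N < B; Z is not least since V < Z; F is not least since U < F; Q is not least since N < Q; A is not least since F < A; H is not least since Z < H; X is not least since B < X.
Only D has nothing below it, so D is the least.

D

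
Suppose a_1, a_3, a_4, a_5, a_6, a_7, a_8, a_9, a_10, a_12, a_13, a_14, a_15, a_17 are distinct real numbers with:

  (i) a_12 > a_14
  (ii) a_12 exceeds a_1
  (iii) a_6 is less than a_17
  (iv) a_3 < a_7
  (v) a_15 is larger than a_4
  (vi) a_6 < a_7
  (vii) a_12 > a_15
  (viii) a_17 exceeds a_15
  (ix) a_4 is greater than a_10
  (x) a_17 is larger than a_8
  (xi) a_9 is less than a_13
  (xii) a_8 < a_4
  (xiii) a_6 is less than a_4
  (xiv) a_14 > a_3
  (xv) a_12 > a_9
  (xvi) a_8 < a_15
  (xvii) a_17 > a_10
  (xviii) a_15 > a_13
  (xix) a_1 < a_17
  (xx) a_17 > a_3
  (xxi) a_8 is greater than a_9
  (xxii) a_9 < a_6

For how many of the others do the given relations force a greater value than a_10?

The elements the relations force above a_10 are a_4, a_15, a_17, a_12 — no chain reaches any other.
That is 4.

4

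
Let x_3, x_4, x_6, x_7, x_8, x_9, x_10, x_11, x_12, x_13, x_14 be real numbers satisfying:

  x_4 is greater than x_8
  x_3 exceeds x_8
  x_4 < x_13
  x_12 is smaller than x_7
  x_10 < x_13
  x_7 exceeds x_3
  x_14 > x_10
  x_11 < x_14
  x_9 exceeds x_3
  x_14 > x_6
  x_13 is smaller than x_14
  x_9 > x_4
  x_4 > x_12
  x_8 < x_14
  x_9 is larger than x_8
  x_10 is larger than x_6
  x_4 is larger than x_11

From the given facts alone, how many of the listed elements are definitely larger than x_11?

4

The elements the relations force above x_11 are x_4, x_13, x_9, x_14 — no chain reaches any other.
That is 4.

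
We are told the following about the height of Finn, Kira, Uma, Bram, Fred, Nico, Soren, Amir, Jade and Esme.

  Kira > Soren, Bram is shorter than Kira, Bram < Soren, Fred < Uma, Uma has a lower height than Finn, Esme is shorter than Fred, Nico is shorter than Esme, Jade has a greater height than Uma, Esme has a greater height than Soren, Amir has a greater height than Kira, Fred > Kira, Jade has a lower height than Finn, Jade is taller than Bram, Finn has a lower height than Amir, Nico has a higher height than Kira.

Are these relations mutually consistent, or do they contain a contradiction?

consistent

Every relation is compatible with Bram < Soren < Kira < Nico < Esme < Fred < Uma < Jade < Finn < Amir; the set is consistent.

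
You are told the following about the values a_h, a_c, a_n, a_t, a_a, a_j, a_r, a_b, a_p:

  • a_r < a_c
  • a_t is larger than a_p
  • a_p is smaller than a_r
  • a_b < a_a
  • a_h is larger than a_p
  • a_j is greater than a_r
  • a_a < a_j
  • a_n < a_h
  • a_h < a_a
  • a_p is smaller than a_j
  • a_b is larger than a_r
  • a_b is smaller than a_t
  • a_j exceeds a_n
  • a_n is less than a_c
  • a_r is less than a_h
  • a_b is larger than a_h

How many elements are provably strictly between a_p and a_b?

2

The relations place a_p below a_b. An element lies strictly between them when it is forced above a_p and also forced below a_b.
Above a_p: {a_r, a_h, a_c, a_t, a_a, a_j}. Below a_b: {a_r, a_n, a_h}.
Intersection: {a_r, a_h} — 2.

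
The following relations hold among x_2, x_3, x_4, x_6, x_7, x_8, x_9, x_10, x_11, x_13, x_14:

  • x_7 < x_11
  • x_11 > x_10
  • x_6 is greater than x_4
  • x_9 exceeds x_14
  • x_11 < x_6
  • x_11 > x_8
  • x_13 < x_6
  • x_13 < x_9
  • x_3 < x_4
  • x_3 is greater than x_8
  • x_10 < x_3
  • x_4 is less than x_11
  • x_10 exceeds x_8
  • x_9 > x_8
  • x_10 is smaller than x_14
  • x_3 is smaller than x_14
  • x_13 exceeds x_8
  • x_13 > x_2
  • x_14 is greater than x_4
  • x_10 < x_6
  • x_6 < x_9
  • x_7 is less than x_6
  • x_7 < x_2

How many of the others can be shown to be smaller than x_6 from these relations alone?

Directly below x_6: x_10, x_7, x_4, x_11, x_13.
One step further: x_8, x_3, x_2 (8 so far).
No other element is forced below x_6 by the given relations, so the count is 8.

8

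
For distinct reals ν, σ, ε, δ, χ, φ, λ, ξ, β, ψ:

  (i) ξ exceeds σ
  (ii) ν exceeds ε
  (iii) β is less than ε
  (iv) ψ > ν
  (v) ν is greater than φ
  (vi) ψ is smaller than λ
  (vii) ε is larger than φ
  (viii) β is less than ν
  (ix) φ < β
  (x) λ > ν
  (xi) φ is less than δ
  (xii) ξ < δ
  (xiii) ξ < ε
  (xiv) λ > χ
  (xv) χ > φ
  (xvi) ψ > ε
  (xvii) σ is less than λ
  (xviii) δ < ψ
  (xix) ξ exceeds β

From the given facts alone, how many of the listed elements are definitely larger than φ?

8

Directly above φ: β, δ, ε, ν, χ.
One step further: ξ, ψ, λ (8 so far).
Nothing else is reachable above φ; 8 in all.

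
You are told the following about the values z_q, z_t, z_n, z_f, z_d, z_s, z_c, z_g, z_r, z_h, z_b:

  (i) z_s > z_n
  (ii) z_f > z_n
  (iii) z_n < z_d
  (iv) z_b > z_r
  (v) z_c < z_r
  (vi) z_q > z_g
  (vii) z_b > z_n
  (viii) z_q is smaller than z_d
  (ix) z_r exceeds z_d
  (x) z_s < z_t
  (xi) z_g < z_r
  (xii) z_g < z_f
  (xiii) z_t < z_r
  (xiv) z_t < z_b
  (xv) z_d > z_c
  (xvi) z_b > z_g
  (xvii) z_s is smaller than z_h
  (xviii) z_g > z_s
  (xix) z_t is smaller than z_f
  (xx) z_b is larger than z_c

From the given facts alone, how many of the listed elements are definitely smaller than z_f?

From z_f the given relations immediately reach z_n, z_t, z_g.
From those, z_s — 4 in total.
Nothing else is reachable below z_f; 4 in all.

4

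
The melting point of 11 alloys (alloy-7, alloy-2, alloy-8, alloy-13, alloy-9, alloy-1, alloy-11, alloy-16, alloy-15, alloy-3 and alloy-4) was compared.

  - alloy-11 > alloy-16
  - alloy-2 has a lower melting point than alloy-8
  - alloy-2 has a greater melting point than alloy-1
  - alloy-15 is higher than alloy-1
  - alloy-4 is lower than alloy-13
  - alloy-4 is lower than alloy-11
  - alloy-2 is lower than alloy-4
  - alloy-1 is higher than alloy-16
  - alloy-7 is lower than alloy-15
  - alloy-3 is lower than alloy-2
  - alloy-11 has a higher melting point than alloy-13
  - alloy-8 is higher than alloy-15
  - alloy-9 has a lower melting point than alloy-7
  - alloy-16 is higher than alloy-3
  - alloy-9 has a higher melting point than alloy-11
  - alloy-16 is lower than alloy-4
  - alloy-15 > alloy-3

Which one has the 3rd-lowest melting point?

Piecing the relations together gives one ordering: alloy-3 < alloy-16 < alloy-1 < alloy-2 < alloy-4 < alloy-13 < alloy-11 < alloy-9 < alloy-7 < alloy-15 < alloy-8.
The 3rd smallest is alloy-1.

alloy-1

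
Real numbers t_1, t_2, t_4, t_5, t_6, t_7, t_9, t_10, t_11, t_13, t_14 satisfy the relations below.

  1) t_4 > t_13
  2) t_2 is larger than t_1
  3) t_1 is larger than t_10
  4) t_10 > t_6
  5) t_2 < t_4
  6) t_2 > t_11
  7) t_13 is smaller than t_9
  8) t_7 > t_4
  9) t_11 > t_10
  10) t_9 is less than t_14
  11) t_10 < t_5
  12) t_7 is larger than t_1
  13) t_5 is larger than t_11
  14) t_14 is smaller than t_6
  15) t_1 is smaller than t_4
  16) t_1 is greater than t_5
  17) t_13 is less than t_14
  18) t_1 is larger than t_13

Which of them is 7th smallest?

The consecutive relations fix a unique order: t_13 < t_9 < t_14 < t_6 < t_10 < t_11 < t_5 < t_1 < t_2 < t_4 < t_7.
Counting 7 from the smallest end gives t_5.

t_5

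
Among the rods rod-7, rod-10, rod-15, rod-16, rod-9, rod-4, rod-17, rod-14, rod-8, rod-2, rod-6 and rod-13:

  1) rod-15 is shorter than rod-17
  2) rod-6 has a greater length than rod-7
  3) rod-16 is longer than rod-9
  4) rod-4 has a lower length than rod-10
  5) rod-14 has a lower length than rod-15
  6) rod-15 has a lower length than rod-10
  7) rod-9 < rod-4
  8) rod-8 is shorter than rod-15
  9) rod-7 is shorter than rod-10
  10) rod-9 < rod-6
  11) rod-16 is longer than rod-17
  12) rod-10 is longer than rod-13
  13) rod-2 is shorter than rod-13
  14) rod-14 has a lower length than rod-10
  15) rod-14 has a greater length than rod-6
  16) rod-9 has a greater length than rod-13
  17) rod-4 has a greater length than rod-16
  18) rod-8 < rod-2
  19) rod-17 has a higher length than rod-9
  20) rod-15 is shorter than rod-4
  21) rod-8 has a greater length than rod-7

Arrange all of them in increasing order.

Nothing is placed below rod-7, so it is least; from there rod-7 < rod-8; rod-8 < rod-2; rod-2 < rod-13; rod-13 < rod-9; rod-9 < rod-6; rod-6 < rod-14; rod-14 < rod-15; rod-15 < rod-17; rod-17 < rod-16; rod-16 < rod-4; rod-4 < rod-10, each given directly.

rod-7 < rod-8 < rod-2 < rod-13 < rod-9 < rod-6 < rod-14 < rod-15 < rod-17 < rod-16 < rod-4 < rod-10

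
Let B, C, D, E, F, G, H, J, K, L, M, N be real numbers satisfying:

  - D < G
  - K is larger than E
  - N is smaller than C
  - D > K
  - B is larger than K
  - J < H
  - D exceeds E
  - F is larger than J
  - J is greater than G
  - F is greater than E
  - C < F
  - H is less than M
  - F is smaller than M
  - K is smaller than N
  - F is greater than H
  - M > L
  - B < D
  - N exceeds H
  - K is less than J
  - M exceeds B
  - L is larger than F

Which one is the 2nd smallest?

Chaining the given pairs: E < K < B < D < G < J < H < N < C < F < L < M.
Counting 2 from the smallest end gives K.

K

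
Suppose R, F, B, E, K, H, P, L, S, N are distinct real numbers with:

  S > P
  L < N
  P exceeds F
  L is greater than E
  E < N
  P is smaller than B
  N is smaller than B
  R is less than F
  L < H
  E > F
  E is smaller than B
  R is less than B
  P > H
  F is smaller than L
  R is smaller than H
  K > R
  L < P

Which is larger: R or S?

S

Link the given pairs in sequence: R < F; F < E; E < L; L < H; H < P; P < S.
Together: R < F < E < L < H < P < S.
So R < S; S is the larger of the two.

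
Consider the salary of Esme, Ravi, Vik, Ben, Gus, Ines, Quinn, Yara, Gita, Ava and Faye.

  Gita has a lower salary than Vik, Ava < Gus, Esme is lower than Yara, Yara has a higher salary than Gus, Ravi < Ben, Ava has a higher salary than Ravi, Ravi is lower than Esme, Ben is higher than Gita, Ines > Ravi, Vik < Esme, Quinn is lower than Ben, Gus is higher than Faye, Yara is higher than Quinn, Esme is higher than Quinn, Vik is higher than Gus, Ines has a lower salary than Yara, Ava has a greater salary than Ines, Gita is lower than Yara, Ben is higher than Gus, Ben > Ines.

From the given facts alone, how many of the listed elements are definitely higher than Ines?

The elements the relations force above Ines are Ava, Gus, Vik, Esme, Ben, Yara — no chain reaches any other.
That is 6.

6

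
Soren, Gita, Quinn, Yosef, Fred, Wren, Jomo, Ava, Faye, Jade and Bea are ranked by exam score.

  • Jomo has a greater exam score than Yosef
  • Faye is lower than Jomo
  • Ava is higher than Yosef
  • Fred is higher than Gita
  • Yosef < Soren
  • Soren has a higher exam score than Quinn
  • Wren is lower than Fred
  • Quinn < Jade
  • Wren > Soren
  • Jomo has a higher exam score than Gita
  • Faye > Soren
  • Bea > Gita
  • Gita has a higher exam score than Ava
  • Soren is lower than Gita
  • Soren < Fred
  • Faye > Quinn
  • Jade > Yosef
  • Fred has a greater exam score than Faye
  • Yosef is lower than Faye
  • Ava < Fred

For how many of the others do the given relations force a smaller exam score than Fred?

7

Directly below Fred: Soren, Faye, Ava, Wren, Gita.
One step further: Yosef, Quinn (7 so far).
Nothing else is reachable below Fred; 7 in all.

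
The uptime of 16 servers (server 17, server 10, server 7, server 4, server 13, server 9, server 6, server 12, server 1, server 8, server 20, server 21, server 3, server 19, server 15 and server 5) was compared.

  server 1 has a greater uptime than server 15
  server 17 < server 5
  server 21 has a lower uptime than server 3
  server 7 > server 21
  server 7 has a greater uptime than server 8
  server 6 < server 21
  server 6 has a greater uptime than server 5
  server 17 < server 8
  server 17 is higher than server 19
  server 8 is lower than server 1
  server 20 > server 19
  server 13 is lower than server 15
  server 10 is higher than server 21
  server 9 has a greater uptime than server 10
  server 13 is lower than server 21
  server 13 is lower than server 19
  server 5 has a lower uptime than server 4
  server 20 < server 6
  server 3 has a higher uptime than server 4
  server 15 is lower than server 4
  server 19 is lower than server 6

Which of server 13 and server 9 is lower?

The relevant relations are server 13 < server 19; server 19 < server 20; server 20 < server 6; server 6 < server 21; server 21 < server 10; server 10 < server 9.
Chaining these gives server 13 < server 19 < server 20 < server 6 < server 21 < server 10 < server 9.
So server 13 < server 9; server 13 is the lower of the two.

server 13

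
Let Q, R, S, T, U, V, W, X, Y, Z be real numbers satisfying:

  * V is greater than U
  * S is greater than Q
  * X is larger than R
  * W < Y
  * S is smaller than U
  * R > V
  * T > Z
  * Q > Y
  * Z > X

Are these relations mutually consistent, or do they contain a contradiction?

consistent

The single ordering W < Y < Q < S < U < V < R < X < Z < T satisfies every listed relation, so no contradiction arises.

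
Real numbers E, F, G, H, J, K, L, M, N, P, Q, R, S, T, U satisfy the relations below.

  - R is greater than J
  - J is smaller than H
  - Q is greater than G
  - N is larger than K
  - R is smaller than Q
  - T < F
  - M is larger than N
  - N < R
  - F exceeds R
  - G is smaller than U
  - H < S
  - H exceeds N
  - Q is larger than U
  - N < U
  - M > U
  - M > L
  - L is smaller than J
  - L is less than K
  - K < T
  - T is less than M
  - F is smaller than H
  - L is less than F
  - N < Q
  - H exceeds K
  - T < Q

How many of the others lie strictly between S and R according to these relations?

Chaining upward from R reaches: Q, F, H.
Chaining downward from S reaches: L, J, K, T, N, F, H.
Strictly between R and S are those in both lists: F, H — 2 elements.

2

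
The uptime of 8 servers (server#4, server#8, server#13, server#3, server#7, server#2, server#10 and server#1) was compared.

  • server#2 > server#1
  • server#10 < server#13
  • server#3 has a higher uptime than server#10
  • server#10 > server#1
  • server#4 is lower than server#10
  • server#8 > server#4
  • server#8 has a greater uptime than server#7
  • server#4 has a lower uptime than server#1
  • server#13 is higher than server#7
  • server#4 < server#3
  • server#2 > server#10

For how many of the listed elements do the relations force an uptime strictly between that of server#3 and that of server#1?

Chaining upward from server#1 reaches: server#10, server#13, server#2.
Chaining downward from server#3 reaches: server#4, server#10.
Strictly between server#1 and server#3 are those in both lists: server#10 — 1 element.

1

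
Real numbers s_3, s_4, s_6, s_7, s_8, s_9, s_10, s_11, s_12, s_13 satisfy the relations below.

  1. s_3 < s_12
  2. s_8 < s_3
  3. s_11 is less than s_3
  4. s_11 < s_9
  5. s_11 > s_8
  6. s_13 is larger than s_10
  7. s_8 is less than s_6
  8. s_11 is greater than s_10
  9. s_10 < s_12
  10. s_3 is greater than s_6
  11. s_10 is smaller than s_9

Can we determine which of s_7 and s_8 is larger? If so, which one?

Following every chain through s_8: above s_8 we get s_11, s_6, s_9, s_3, s_12.
s_7 is not reached, and no chain runs the other way from s_7 to s_8.
So the given relations leave the order of s_8 and s_7 undetermined.

undetermined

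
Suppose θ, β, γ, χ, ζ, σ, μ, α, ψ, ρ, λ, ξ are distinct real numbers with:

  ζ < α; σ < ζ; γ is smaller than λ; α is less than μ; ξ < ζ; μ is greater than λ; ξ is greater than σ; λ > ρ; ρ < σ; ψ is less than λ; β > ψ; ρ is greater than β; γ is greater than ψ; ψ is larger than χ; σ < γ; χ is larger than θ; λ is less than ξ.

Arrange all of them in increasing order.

Each adjacent pair is fixed by a given relation: θ < χ; χ < ψ; ψ < β; β < ρ; ρ < σ; σ < γ; γ < λ; λ < ξ; ξ < ζ; ζ < α; α < μ. Chaining them end to end gives the full order.

θ < χ < ψ < β < ρ < σ < γ < λ < ξ < ζ < α < μ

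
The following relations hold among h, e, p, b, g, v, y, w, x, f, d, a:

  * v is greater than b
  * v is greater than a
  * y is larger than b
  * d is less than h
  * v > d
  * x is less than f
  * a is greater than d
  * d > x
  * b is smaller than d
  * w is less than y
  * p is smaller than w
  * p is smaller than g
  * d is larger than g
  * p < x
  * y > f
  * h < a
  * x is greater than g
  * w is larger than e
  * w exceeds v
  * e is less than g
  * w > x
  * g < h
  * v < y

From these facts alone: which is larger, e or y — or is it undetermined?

e < g and g < x give e < x.
Then x < d extends the chain to d.
Then d < h extends the chain to h.
With h < a: e < g < x < d < h < a.
With a < v: e < g < x < d < h < a < v.
With v < w: e < g < x < d < h < a < v < w.
With w < y: e < g < x < d < h < a < v < w < y.
So y is larger.

y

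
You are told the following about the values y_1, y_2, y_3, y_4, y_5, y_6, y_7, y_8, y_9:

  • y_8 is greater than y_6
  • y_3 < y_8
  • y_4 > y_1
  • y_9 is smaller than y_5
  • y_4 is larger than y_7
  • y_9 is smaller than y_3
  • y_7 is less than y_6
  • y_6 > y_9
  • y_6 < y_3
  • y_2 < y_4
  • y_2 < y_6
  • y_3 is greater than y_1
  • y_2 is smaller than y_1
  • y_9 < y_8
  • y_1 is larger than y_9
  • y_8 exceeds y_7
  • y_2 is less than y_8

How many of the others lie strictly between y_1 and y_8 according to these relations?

Chaining upward from y_1 reaches: y_3, y_4.
Chaining downward from y_8 reaches: y_7, y_2, y_9, y_6, y_3.
Strictly between y_1 and y_8 are those in both lists: y_3 — 1 element.

1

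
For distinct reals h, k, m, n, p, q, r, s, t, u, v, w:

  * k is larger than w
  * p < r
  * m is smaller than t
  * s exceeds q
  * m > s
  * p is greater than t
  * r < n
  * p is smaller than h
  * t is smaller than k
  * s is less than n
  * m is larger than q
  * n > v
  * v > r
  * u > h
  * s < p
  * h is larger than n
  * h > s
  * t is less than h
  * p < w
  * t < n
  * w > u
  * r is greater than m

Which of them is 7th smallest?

v

Chaining the given pairs: q < s < m < t < p < r < v < n < h < u < w < k.
Counting 7 from the smallest end gives v.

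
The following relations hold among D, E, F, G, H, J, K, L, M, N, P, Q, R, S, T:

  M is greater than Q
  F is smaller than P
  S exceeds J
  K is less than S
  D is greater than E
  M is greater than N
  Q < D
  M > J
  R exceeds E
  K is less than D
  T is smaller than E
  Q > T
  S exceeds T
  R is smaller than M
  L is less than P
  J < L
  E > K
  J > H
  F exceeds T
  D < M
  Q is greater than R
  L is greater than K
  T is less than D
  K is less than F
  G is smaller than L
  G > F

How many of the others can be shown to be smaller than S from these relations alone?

4

The elements the relations force below S are H, T, J, K — no chain reaches any other.
That is 4.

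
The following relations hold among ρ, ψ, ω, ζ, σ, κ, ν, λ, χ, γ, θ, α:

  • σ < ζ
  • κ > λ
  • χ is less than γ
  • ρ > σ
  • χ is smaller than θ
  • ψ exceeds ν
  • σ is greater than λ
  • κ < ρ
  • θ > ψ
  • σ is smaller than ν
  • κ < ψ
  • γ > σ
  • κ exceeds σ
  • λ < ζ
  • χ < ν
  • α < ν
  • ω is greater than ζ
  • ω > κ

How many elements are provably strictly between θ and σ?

3

The relations place σ below θ. An element lies strictly between them when it is forced above σ and also forced below θ.
Above σ: {κ, ζ, ω, γ, ν, ψ, ρ}. Below θ: {χ, λ, κ, α, ν, ψ}.
Intersection: {κ, ν, ψ} — 3.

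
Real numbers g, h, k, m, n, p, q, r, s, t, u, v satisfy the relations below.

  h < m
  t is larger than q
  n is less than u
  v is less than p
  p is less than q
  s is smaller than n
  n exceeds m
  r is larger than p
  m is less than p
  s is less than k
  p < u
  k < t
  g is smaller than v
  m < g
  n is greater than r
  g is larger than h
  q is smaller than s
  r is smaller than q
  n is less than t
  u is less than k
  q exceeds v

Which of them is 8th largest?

Piecing the relations together gives one ordering: h < m < g < v < p < r < q < s < n < u < k < t.
The 8th largest is p.

p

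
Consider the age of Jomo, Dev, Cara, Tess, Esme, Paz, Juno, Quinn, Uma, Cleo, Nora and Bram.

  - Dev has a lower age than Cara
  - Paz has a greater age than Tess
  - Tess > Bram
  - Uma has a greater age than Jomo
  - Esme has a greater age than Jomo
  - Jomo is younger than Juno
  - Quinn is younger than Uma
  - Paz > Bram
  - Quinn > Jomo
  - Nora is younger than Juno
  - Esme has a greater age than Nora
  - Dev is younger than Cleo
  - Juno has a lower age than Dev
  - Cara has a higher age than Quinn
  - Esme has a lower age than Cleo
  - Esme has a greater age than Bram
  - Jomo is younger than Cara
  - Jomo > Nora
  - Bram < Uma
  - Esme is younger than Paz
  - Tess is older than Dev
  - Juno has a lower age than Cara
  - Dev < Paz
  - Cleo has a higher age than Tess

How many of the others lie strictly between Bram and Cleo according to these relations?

2

Chaining upward from Bram reaches: Esme, Tess, Uma, Paz.
Chaining downward from Cleo reaches: Nora, Jomo, Esme, Juno, Dev, Tess.
Strictly between Bram and Cleo are those in both lists: Esme, Tess — 2 elements.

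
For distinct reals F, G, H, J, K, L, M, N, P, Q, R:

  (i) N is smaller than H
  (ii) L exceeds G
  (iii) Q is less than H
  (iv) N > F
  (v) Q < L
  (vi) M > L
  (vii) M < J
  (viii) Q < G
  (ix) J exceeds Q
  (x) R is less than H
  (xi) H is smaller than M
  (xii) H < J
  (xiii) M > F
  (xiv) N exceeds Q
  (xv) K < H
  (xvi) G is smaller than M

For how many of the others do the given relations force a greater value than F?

Directly above F: N, M.
One step further: H, J (4 so far).
Nothing else is reachable above F; 4 in all.

4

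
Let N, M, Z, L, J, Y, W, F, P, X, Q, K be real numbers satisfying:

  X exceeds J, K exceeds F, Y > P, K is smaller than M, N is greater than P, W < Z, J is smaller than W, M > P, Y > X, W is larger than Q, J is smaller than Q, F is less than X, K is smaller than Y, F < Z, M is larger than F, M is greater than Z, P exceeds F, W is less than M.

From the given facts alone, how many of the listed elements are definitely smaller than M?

7

From M the given relations immediately reach F, W, P, K, Z.
From those, J, Q — 7 in total.
No other element is forced below M by the given relations, so the count is 7.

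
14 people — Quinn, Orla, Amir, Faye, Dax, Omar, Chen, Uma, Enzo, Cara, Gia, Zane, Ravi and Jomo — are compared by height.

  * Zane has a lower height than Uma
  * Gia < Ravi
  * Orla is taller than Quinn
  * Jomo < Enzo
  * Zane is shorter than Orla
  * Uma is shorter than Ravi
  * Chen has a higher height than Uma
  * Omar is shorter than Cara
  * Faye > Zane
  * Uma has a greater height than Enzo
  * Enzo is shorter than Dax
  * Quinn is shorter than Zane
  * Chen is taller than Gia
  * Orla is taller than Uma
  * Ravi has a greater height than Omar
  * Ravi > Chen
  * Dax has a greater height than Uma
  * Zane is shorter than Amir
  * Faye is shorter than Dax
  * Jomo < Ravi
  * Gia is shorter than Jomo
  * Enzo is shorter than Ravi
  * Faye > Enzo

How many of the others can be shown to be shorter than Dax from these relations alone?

7

The elements the relations force below Dax are Gia, Jomo, Quinn, Enzo, Zane, Uma, Faye — no chain reaches any other.
That is 7.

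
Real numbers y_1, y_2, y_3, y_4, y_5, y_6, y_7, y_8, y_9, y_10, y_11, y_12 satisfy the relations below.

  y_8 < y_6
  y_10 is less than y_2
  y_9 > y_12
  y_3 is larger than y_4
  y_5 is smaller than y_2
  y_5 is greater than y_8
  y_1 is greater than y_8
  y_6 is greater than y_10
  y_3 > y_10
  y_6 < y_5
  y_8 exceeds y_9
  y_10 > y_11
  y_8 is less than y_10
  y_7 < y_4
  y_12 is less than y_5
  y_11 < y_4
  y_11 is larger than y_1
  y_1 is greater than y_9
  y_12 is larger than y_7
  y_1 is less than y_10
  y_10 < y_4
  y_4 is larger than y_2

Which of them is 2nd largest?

y_4

Piecing the relations together gives one ordering: y_7 < y_12 < y_9 < y_8 < y_1 < y_11 < y_10 < y_6 < y_5 < y_2 < y_4 < y_3.
Counting 2 from the largest end gives y_4.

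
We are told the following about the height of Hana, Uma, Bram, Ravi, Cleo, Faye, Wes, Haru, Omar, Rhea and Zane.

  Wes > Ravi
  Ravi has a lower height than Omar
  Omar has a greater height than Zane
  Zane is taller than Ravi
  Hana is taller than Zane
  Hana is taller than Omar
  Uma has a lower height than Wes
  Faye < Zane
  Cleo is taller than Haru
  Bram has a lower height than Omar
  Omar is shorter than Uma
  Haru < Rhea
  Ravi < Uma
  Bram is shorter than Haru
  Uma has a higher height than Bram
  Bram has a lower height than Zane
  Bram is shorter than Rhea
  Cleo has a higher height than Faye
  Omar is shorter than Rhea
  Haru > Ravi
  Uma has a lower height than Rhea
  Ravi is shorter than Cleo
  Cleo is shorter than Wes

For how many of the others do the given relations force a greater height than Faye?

The elements the relations force above Faye are Zane, Omar, Uma, Rhea, Cleo, Hana, Wes — no chain reaches any other.
That is 7.

7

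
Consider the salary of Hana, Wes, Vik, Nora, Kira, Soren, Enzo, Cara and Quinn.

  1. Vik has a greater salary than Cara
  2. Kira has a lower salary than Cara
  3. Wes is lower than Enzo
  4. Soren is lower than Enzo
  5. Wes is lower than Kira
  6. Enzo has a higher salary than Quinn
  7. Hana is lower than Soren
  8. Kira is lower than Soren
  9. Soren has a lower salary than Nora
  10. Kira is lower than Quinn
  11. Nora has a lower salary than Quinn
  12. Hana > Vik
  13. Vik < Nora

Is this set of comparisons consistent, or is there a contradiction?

Every relation is compatible with Wes < Kira < Cara < Vik < Hana < Soren < Nora < Quinn < Enzo; the set is consistent.

consistent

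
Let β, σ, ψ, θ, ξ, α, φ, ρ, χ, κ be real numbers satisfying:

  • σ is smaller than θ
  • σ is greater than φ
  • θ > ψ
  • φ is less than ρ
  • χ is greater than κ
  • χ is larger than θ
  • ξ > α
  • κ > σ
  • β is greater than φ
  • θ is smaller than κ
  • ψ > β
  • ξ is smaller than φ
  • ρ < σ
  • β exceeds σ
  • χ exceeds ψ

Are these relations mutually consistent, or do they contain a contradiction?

consistent

Every relation is compatible with α < ξ < φ < ρ < σ < β < ψ < θ < κ < χ; the set is consistent.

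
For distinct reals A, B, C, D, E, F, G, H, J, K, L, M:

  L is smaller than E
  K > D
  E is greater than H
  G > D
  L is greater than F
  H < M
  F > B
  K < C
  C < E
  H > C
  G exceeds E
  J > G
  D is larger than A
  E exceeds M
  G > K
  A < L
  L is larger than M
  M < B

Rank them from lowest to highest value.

A < D < K < C < H < M < B < F < L < E < G < J

Nothing is placed below A, so it is least; from there A < D; D < K; K < C; C < H; H < M; M < B; B < F; F < L; L < E; E < G; G < J, each given directly.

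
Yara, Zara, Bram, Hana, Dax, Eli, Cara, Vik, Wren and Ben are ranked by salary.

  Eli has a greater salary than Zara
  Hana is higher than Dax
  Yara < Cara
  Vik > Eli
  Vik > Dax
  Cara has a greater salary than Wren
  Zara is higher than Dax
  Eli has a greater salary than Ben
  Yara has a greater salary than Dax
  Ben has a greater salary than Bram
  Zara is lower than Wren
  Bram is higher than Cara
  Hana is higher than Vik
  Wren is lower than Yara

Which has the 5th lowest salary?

Cara

The consecutive relations fix a unique order: Dax < Zara < Wren < Yara < Cara < Bram < Ben < Eli < Vik < Hana.
Counting 5 from the smallest end gives Cara.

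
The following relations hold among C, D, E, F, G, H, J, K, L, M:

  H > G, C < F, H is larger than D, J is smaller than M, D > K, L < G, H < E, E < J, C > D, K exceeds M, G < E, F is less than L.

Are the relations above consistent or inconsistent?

Chaining the given relations yields M < K < D < C < F < L < G < H < E < J, so M < J. But one relation states J < M. These cannot both hold.

inconsistent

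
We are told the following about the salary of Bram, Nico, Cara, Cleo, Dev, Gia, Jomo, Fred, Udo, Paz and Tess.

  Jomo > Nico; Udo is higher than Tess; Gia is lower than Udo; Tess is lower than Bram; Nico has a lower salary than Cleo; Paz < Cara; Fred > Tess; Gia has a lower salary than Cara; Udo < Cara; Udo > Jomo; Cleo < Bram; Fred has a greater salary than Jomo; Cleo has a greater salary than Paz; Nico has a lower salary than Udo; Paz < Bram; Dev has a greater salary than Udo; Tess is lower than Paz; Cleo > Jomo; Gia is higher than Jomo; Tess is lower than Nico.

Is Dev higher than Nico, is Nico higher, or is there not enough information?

Dev

The relevant relations are Nico < Jomo; Jomo < Gia; Gia < Udo; Udo < Dev.
Chaining these gives Nico < Jomo < Gia < Udo < Dev.
So Dev is higher.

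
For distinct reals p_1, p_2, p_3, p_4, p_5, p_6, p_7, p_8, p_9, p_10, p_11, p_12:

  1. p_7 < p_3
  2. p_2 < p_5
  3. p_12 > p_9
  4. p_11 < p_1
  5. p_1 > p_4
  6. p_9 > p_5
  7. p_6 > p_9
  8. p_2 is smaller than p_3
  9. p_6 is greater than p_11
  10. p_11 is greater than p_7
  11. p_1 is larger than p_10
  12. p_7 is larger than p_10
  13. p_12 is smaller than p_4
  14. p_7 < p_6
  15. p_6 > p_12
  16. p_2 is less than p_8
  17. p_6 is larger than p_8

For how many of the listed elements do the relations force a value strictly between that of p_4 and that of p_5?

The relations place p_5 below p_4. An element lies strictly between them when it is forced above p_5 and also forced below p_4.
Above p_5: {p_9, p_12, p_1, p_6}. Below p_4: {p_2, p_9, p_12}.
Intersection: {p_9, p_12} — 2.

2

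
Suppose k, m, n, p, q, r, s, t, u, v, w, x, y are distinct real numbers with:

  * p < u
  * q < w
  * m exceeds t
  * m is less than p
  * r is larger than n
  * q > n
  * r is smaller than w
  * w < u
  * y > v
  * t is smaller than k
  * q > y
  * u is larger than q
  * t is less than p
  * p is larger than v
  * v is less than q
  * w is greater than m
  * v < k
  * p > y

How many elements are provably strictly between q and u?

1

The relations place q below u. An element lies strictly between them when it is forced above q and also forced below u.
Above q: {w}. Below u: {t, v, m, n, r, y, p, w}.
Intersection: {w} — 1.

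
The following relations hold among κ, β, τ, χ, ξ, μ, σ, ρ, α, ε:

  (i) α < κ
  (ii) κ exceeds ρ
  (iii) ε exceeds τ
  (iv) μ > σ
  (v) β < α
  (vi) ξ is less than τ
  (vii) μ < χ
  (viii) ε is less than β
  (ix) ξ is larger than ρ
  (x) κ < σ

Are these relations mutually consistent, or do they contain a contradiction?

consistent

The single ordering ρ < ξ < τ < ε < β < α < κ < σ < μ < χ satisfies every listed relation, so no contradiction arises.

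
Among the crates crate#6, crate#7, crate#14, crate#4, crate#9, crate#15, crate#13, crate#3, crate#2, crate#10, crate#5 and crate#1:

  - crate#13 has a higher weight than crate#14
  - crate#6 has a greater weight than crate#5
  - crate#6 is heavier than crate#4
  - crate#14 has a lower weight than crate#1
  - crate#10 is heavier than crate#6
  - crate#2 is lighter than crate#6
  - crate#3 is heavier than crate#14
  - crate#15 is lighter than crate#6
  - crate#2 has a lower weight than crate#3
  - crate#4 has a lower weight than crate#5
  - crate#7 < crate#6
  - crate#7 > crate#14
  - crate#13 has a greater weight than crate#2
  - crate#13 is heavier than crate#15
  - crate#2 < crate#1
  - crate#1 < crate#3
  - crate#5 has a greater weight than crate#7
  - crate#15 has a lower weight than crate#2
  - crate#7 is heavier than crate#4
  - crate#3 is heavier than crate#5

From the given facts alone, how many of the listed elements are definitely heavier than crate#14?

Directly above crate#14: crate#7, crate#1, crate#13, crate#3.
One step further: crate#5, crate#6 (6 so far).
One step further: crate#10 (7 so far).
No other element is forced above crate#14 by the given relations, so the count is 7.

7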